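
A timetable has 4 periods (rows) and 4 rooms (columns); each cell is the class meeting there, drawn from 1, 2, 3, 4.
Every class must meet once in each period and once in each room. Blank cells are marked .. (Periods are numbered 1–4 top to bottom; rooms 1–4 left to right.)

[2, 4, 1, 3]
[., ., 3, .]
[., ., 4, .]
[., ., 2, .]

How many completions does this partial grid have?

4

Period 2, room 1: eliminating its period and room leaves {1, 4}.
Period 2, room 2: eliminating its period and room leaves {1, 2}.
Period 2, room 4: eliminating its period and room leaves {1, 2, 4}.
Period 3, room 1: eliminating its period and room leaves {1, 3}.
Period 3, room 2: eliminating its period and room leaves {1, 2, 3}.
Period 3, room 4: eliminating its period and room leaves {1, 2}.
Period 4, room 1: eliminating its period and room leaves {1, 3, 4}.
Period 4, room 2: eliminating its period and room leaves {1, 3}.
Period 4, room 4: eliminating its period and room leaves {1, 4}.
Enumerating the assignments across these blanks that avoid any period or room repeat gives 4 completions.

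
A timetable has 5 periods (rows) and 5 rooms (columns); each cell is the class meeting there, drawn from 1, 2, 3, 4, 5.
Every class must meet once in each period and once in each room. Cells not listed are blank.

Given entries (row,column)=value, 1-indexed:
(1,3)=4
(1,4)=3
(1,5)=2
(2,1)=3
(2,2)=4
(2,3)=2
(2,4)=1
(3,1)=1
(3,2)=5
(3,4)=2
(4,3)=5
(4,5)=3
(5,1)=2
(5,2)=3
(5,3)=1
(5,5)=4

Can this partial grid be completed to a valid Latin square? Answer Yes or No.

Period 3, room 5: period 3 together with room 5 already contain {1, 2, 3, 4, 5} — every symbol — so nothing can go there. The grid has no valid completion.

No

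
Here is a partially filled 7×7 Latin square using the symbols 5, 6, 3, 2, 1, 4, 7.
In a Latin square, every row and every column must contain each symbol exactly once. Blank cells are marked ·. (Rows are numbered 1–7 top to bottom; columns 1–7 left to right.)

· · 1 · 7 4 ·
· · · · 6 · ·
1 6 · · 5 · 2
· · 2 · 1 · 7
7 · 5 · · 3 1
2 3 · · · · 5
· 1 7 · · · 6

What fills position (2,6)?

Row 1, column 7: row 1 has {1, 4, 7} and column 7 has {5, 6, 2, 1, 7}, leaving only 3.
Row 2, column 7: row 2 has {6} and column 7 has {5, 6, 3, 2, 1, 7}, leaving only 4.
Row 2, column 3: row 2 has {6, 4} and column 3 has {5, 2, 1, 7}, leaving only 3.
Row 2, column 1: row 2 has {6, 3, 4} and column 1 has {2, 1, 7}, leaving only 5.
Row 1, column 1: row 1 has {3, 1, 4, 7} and column 1 has {5, 2, 1, 7}, leaving only 6.
Row 3, column 3: row 3 has {5, 6, 2, 1} and column 3 has {5, 3, 2, 1, 7}, leaving only 4.
Row 3, column 6: row 3 has {5, 6, 2, 1, 4} and column 6 has {3, 4}, leaving only 7.
Row 3, column 4: row 3 has {5, 6, 2, 1, 4, 7} and column 4 has {}, leaving only 3.
Row 6, column 3: row 6 has {5, 3, 2} and column 3 has {5, 3, 2, 1, 4, 7}, leaving only 6.
Row 6, column 5: row 6 has {5, 6, 3, 2} and column 5 has {5, 6, 1, 7}, leaving only 4.
Row 5, column 5: row 5 has {5, 3, 1, 7} and column 5 has {5, 6, 1, 4, 7}, leaving only 2.
Row 5, column 2: row 5 has {5, 3, 2, 1, 7} and column 2 has {6, 3, 1}, leaving only 4.
Row 4, column 2: row 4 has {2, 1, 7} and column 2 has {6, 3, 1, 4}, leaving only 5.
Row 1, column 2: row 1 has {6, 3, 1, 4, 7} and column 2 has {5, 6, 3, 1, 4}, leaving only 2.
Row 1, column 4: row 1 has {6, 3, 2, 1, 4, 7} and column 4 has {3}, leaving only 5.
Row 2, column 2: row 2 has {5, 6, 3, 4} and column 2 has {5, 6, 3, 2, 1, 4}, leaving only 7.
Row 4, column 6: row 4 has {5, 2, 1, 7} and column 6 has {3, 4, 7}, leaving only 6.
Row 4, column 4: row 4 has {5, 6, 2, 1, 7} and column 4 has {5, 3}, leaving only 4.
Row 4, column 1: row 4 has {5, 6, 2, 1, 4, 7} and column 1 has {5, 6, 2, 1, 7}, leaving only 3.
Row 5, column 4: row 5 has {5, 3, 2, 1, 4, 7} and column 4 has {5, 3, 4}, leaving only 6.
Row 6, column 6: row 6 has {5, 6, 3, 2, 4} and column 6 has {6, 3, 4, 7}, leaving only 1.
Row 2 already has {5, 6, 3, 4, 7} and column 6 already has {6, 3, 1, 4, 7}, so row 2, column 6 must be 2.

2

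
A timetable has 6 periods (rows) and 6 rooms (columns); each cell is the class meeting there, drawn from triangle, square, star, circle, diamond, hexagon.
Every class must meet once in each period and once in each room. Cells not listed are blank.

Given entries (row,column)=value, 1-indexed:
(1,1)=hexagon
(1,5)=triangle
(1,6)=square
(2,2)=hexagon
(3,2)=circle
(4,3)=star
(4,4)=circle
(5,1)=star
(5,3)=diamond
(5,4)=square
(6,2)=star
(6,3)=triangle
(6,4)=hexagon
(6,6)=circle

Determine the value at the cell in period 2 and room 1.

circle

Period 1, room 2: period 1 has {triangle, square, hexagon} and room 2 has {star, circle, hexagon}, leaving only diamond.
Period 1, room 3: period 1 has {triangle, square, diamond, hexagon} and room 3 has {triangle, star, diamond}, leaving only circle.
Period 1, room 4: period 1 has {triangle, square, circle, diamond, hexagon} and room 4 has {square, circle, hexagon}, leaving only star.
Period 2, room 3: period 2 has {hexagon} and room 3 has {triangle, star, circle, diamond}, leaving only square.
Period 3, room 3: period 3 has {circle} and room 3 has {triangle, square, star, circle, diamond}, leaving only hexagon.
Period 5, room 2: period 5 has {square, star, diamond} and room 2 has {star, circle, diamond, hexagon}, leaving only triangle.
Period 4, room 2: period 4 has {star, circle} and room 2 has {triangle, star, circle, diamond, hexagon}, leaving only square.
Period 5, room 6: period 5 has {triangle, square, star, diamond} and room 6 has {square, circle}, leaving only hexagon.
Period 5, room 5: period 5 has {triangle, square, star, diamond, hexagon} and room 5 has {triangle}, leaving only circle.
Period 2, room 1 is narrowed to {triangle, circle, diamond}.
If it were triangle, then period 2, room 6 would be left with no valid symbol.
If it were diamond, then period 2, room 6 would be left with no valid symbol.
So period 2, room 1 must be circle.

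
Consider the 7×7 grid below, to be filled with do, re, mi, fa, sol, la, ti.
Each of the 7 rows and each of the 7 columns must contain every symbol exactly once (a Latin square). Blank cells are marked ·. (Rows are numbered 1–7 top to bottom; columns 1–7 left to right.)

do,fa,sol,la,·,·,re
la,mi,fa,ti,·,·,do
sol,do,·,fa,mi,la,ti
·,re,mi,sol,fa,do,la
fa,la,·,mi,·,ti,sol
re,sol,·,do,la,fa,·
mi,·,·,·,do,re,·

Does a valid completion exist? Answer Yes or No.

No

Row 7, column 4: row 7 together with column 4 already contain {do, re, mi, fa, sol, la, ti} — every symbol — so nothing can go there. The grid has no valid completion.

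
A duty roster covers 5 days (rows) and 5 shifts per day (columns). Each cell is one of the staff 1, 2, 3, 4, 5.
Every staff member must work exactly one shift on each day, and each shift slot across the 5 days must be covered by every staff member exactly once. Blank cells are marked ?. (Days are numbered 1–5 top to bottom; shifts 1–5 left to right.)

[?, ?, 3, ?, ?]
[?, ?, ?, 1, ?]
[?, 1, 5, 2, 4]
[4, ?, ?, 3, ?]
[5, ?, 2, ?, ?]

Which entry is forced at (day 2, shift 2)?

Day 2, shift 3: day 2 has {1} and shift 3 has {2, 3, 5}, leaving only 4.
Day 3, shift 1: day 3 has {1, 2, 4, 5} and shift 1 has {4, 5}, leaving only 3.
Day 2, shift 1: day 2 has {1, 4} and shift 1 has {3, 4, 5}, leaving only 2.
Day 1, shift 1: day 1 has {3} and shift 1 has {2, 3, 4, 5}, leaving only 1.
Day 4, shift 3: day 4 has {3, 4} and shift 3 has {2, 3, 4, 5}, leaving only 1.
Day 5, shift 4: day 5 has {2, 5} and shift 4 has {1, 2, 3}, leaving only 4.
Day 1, shift 4: day 1 has {1, 3} and shift 4 has {1, 2, 3, 4}, leaving only 5.
Day 1, shift 5: day 1 has {1, 3, 5} and shift 5 has {4}, leaving only 2.
Day 1, shift 2: day 1 has {1, 2, 3, 5} and shift 2 has {1}, leaving only 4.
Day 4, shift 5: day 4 has {1, 3, 4} and shift 5 has {2, 4}, leaving only 5.
Day 2, shift 5: day 2 has {1, 2, 4} and shift 5 has {2, 4, 5}, leaving only 3.
Day 2 already has {1, 2, 3, 4} and shift 2 already has {1, 4}, so day 2, shift 2 must be 5.

5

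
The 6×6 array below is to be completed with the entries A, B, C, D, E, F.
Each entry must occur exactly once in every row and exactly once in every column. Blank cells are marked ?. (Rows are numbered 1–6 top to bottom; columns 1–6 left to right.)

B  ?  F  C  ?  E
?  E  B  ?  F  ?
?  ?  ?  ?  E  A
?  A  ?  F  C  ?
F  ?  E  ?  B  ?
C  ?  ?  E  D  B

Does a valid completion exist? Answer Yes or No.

No

Row 1, column 2: row 1 has {B, C, E, F} and column 2 has {A, E}, so it must be D.
Row 1, column 5: row 1 has {B, C, D, E, F} and column 5 has {B, C, D, E, F}, so it must be A.
Row 3, column 1: row 3 has {A, E} and column 1 has {B, C, F}, so it must be D.
Row 2, column 1: row 2 has {B, E, F} and column 1 has {B, C, D, F}, so it must be A.
Row 2, column 4: row 2 has {A, B, E, F} and column 4 has {C, E, F}, so it must be D.
Row 2, column 6: row 2 has {A, B, D, E, F} and column 6 has {A, B, E}, so it must be C.
Row 3, column 3: row 3 has {A, D, E} and column 3 has {B, E, F}, so it must be C.
Row 3, column 4: row 3 has {A, C, D, E} and column 4 has {C, D, E, F}, so it must be B.
Row 3, column 2: row 3 has {A, B, C, D, E} and column 2 has {A, D, E}, so it must be F.
Now row 6, column 2: row 6 together with column 2 already contain {A, B, C, D, E, F} — every symbol — so nothing can go there. The grid has no valid completion.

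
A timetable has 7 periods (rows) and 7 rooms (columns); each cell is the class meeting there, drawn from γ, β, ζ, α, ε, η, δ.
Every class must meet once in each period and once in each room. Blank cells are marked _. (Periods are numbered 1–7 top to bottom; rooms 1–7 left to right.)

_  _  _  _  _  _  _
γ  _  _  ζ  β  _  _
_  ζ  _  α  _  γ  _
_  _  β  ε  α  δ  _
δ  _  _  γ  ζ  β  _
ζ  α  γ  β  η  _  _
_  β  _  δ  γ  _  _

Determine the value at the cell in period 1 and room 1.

β

Period 1, room 4: period 1 has {} and room 4 has {γ, β, ζ, α, ε, δ}, leaving only η.
Period 4, room 1: period 4 has {β, α, ε, δ} and room 1 has {γ, ζ, δ}, leaving only η.
Period 4, room 2: period 4 has {β, α, ε, η, δ} and room 2 has {β, ζ, α}, leaving only γ.
Period 4, room 7: period 4 has {γ, β, α, ε, η, δ} and room 7 has {}, leaving only ζ.
Period 6, room 6: period 6 has {γ, β, ζ, α, η} and room 6 has {γ, β, δ}, leaving only ε.
Period 6, room 7: period 6 has {γ, β, ζ, α, ε, η} and room 7 has {ζ}, leaving only δ.
Period 1, room 1 is narrowed to {β, α, ε}.
If it were α, propagating the remaining blanks reaches a contradiction.
If it were ε, then period 1, room 5 would be left with no valid symbol.
So period 1, room 1 must be β.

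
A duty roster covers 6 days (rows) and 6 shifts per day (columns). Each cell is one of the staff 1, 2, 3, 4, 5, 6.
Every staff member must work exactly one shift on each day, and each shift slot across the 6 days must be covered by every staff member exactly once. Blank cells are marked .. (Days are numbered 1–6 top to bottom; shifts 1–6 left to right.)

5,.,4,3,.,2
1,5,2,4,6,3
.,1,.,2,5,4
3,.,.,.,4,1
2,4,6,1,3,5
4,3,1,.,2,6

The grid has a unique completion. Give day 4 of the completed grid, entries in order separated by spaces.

3 2 5 6 4 1

Day 4, shift 3: day 4 has {1, 3, 4} and shift 3 has {1, 2, 4, 6}, leaving only 5.
Day 4, shift 4: day 4 has {1, 3, 4, 5} and shift 4 has {1, 2, 3, 4}, leaving only 6.
Day 4, shift 2: day 4 has {1, 3, 4, 5, 6} and shift 2 has {1, 3, 4, 5}, leaving only 2.
So day 4 reads: 3 2 5 6 4 1.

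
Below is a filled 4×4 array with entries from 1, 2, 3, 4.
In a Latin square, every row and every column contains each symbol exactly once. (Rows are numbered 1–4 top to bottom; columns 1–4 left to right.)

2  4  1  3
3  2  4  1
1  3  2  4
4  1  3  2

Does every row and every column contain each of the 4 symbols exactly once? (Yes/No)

Each row is a permutation of the 4 symbols, and so is each column.

Yes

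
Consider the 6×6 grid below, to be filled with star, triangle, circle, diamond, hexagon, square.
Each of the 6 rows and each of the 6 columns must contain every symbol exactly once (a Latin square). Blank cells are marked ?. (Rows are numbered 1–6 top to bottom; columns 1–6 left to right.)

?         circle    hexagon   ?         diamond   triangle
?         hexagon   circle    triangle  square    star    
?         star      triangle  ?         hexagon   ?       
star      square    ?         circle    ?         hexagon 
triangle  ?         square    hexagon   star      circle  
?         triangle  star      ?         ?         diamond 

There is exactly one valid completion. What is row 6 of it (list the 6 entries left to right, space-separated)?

Row 6, column 4: row 6 has {star, triangle, diamond} and column 4 has {triangle, circle, hexagon}, leaving only square.
Row 6, column 5: row 6 has {star, triangle, diamond, square} and column 5 has {star, diamond, hexagon, square}, leaving only circle.
Row 6, column 1: row 6 has {star, triangle, circle, diamond, square} and column 1 has {star, triangle}, leaving only hexagon.
So row 6 reads: hexagon triangle star square circle diamond.

hexagon triangle star square circle diamond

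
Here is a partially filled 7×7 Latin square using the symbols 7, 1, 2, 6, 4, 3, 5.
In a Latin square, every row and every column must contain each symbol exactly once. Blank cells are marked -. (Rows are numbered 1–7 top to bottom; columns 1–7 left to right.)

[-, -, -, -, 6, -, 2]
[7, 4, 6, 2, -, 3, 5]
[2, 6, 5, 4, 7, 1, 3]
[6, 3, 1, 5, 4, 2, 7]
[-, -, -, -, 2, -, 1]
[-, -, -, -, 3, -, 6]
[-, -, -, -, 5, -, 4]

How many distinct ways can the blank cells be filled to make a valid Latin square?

36

Row 1, column 1: eliminating its row and column leaves {1, 4, 3, 5}.
Row 1, column 2: eliminating its row and column leaves {7, 1, 5}.
Row 1, column 3: eliminating its row and column leaves {7, 4, 3}.
Row 1, column 4: eliminating its row and column leaves {7, 1, 3}.
Row 1, column 6: eliminating its row and column leaves {7, 4, 5}.
Row 2, column 5: eliminating its row and column leaves {1}.
Row 5, column 1: eliminating its row and column leaves {4, 3, 5}.
Row 5, column 2: eliminating its row and column leaves {7, 5}.
Row 5, column 3: eliminating its row and column leaves {7, 4, 3}.
Row 5, column 4: eliminating its row and column leaves {7, 6, 3}.
Row 5, column 6: eliminating its row and column leaves {7, 6, 4, 5}.
Row 6, column 1: eliminating its row and column leaves {1, 4, 5}.
Row 6, column 2: eliminating its row and column leaves {7, 1, 2, 5}.
Row 6, column 3: eliminating its row and column leaves {7, 2, 4}.
Row 6, column 4: eliminating its row and column leaves {7, 1}.
Row 6, column 6: eliminating its row and column leaves {7, 4, 5}.
Row 7, column 1: eliminating its row and column leaves {1, 3}.
Row 7, column 2: eliminating its row and column leaves {7, 1, 2}.
Row 7, column 3: eliminating its row and column leaves {7, 2, 3}.
Row 7, column 4: eliminating its row and column leaves {7, 1, 6, 3}.
Row 7, column 6: eliminating its row and column leaves {7, 6}.
Enumerating the assignments across these blanks that avoid any row or column repeat gives 36 completions.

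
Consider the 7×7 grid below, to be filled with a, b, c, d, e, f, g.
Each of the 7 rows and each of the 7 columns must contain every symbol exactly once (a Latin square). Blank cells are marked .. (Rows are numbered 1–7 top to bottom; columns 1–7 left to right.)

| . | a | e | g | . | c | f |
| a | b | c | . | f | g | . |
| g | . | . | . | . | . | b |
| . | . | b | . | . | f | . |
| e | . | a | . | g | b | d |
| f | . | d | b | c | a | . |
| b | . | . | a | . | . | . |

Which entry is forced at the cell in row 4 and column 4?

Row 1, column 1: row 1 has {a, c, e, f, g} and column 1 has {a, b, e, f, g}, leaving only d.
Row 1, column 5: row 1 has {a, c, d, e, f, g} and column 5 has {c, f, g}, leaving only b.
Row 2, column 7: row 2 has {a, b, c, f, g} and column 7 has {b, d, f}, leaving only e.
Row 2, column 4: row 2 has {a, b, c, e, f, g} and column 4 has {a, b, g}, leaving only d.
Row 3, column 3: row 3 has {b, g} and column 3 has {a, b, c, d, e}, leaving only f.
Row 4, column 1: row 4 has {b, f} and column 1 has {a, b, d, e, f, g}, leaving only c.
Row 4 already has {b, c, f} and column 4 already has {a, b, d, g}, so row 4, column 4 must be e.

e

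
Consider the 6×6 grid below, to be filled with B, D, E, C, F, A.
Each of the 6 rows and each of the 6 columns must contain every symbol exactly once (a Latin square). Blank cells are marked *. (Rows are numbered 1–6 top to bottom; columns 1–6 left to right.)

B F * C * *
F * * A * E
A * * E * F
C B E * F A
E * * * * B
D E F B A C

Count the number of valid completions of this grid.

Row 1, column 3: eliminating its row and column leaves {D, A}.
Row 1, column 5: eliminating its row and column leaves {D, E}.
Row 1, column 6: eliminating its row and column leaves {D}.
Row 2, column 2: eliminating its row and column leaves {D, C}.
Row 2, column 3: eliminating its row and column leaves {B, D, C}.
Row 2, column 5: eliminating its row and column leaves {B, D, C}.
Row 3, column 2: eliminating its row and column leaves {D, C}.
Row 3, column 3: eliminating its row and column leaves {B, D, C}.
Row 3, column 5: eliminating its row and column leaves {B, D, C}.
Row 4, column 4: eliminating its row and column leaves {D}.
Row 5, column 2: eliminating its row and column leaves {D, C, A}.
Row 5, column 3: eliminating its row and column leaves {D, C, A}.
Row 5, column 4: eliminating its row and column leaves {D, F}.
Row 5, column 5: eliminating its row and column leaves {D, C}.
Enumerating the assignments across these blanks that avoid any row or column repeat gives 4 completions.

4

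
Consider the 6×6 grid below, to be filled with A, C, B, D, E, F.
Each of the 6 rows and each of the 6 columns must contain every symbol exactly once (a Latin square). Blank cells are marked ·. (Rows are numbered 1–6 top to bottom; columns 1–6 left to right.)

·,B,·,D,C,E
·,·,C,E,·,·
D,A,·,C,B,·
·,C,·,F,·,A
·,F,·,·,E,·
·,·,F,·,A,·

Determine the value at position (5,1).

Row 1, column 3: row 1 has {C, B, D, E} and column 3 has {C, F}, leaving only A.
Row 1, column 1: row 1 has {A, C, B, D, E} and column 1 has {D}, leaving only F.
Row 2, column 2: row 2 has {C, E} and column 2 has {A, C, B, F}, leaving only D.
Row 2, column 5: row 2 has {C, D, E} and column 5 has {A, C, B, E}, leaving only F.
Row 2, column 6: row 2 has {C, D, E, F} and column 6 has {A, E}, leaving only B.
Row 2, column 1: row 2 has {C, B, D, E, F} and column 1 has {D, F}, leaving only A.
Row 3, column 3: row 3 has {A, C, B, D} and column 3 has {A, C, F}, leaving only E.
Row 3, column 6: row 3 has {A, C, B, D, E} and column 6 has {A, B, E}, leaving only F.
Row 4, column 5: row 4 has {A, C, F} and column 5 has {A, C, B, E, F}, leaving only D.
Row 4, column 3: row 4 has {A, C, D, F} and column 3 has {A, C, E, F}, leaving only B.
Row 4, column 1: row 4 has {A, C, B, D, F} and column 1 has {A, D, F}, leaving only E.
Row 5, column 3: row 5 has {E, F} and column 3 has {A, C, B, E, F}, leaving only D.
Row 5, column 6: row 5 has {D, E, F} and column 6 has {A, B, E, F}, leaving only C.
Row 5 already has {C, D, E, F} and column 1 already has {A, D, E, F}, so row 5, column 1 must be B.

B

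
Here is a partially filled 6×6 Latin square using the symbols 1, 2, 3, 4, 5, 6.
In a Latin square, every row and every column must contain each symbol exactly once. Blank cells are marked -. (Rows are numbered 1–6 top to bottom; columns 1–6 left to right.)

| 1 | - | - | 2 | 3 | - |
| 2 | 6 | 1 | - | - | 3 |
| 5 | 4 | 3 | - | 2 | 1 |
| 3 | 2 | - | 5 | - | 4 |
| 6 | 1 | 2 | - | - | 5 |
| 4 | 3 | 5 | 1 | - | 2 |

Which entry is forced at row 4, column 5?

1

Row 1, column 2: row 1 has {1, 2, 3} and column 2 has {1, 2, 3, 4, 6}, leaving only 5.
Row 1, column 6: row 1 has {1, 2, 3, 5} and column 6 has {1, 2, 3, 4, 5}, leaving only 6.
Row 1, column 3: row 1 has {1, 2, 3, 5, 6} and column 3 has {1, 2, 3, 5}, leaving only 4.
Row 2, column 4: row 2 has {1, 2, 3, 6} and column 4 has {1, 2, 5}, leaving only 4.
Row 2, column 5: row 2 has {1, 2, 3, 4, 6} and column 5 has {2, 3}, leaving only 5.
Row 3, column 4: row 3 has {1, 2, 3, 4, 5} and column 4 has {1, 2, 4, 5}, leaving only 6.
Row 4, column 3: row 4 has {2, 3, 4, 5} and column 3 has {1, 2, 3, 4, 5}, leaving only 6.
Row 4 already has {2, 3, 4, 5, 6} and column 5 already has {2, 3, 5}, so row 4, column 5 must be 1.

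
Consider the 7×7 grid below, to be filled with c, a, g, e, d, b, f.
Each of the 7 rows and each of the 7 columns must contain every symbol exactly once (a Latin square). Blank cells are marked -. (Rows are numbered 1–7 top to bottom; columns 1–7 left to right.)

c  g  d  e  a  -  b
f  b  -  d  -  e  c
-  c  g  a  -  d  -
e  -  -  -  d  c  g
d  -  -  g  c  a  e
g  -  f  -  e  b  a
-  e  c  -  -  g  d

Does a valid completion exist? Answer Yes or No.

No

Row 1, column 6: row 1 has {c, a, g, e, d, b} and column 6 has {c, a, g, e, d, b}, so it must be f.
Row 2, column 3: row 2 has {c, e, d, b, f} and column 3 has {c, g, d, f}, so it must be a.
Row 2, column 5: row 2 has {c, a, e, d, b, f} and column 5 has {c, a, e, d}, so it must be g.
Row 3, column 1: row 3 has {c, a, g, d} and column 1 has {c, g, e, d, f}, so it must be b.
Row 3, column 5: row 3 has {c, a, g, d, b} and column 5 has {c, a, g, e, d}, so it must be f.
Now row 3, column 7: row 3 together with column 7 already contain {c, a, g, e, d, b, f} — every symbol — so nothing can go there. The grid has no valid completion.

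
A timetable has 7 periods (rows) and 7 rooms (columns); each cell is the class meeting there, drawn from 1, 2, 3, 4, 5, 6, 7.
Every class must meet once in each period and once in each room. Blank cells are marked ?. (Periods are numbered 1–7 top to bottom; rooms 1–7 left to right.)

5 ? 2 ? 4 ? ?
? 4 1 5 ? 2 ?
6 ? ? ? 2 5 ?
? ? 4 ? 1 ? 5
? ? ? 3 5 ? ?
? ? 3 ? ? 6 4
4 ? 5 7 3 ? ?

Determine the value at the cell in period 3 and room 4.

Period 3, room 3: period 3 has {2, 5, 6} and room 3 has {1, 2, 3, 4, 5}, leaving only 7.
Period 5, room 3: period 5 has {3, 5} and room 3 has {1, 2, 3, 4, 5, 7}, leaving only 6.
Period 6, room 5: period 6 has {3, 4, 6} and room 5 has {1, 2, 3, 4, 5}, leaving only 7.
Period 2, room 5: period 2 has {1, 2, 4, 5} and room 5 has {1, 2, 3, 4, 5, 7}, leaving only 6.
Period 7, room 6: period 7 has {3, 4, 5, 7} and room 6 has {2, 5, 6}, leaving only 1.
Period 3, room 4 is narrowed to {1, 4}.
If it were 1, then period 3, room 7 would be left with no valid symbol.
So period 3, room 4 must be 4.

4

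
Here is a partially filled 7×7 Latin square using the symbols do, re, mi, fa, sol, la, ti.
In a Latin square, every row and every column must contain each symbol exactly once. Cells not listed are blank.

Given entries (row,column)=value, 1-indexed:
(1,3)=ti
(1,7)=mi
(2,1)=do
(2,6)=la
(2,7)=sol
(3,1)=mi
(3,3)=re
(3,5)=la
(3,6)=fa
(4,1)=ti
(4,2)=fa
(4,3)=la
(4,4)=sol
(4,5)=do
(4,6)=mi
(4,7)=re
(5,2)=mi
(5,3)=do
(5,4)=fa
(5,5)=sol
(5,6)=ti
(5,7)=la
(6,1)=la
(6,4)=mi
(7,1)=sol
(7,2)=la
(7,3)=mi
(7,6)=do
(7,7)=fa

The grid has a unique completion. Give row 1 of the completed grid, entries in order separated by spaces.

Row 2, column 3: row 2 has {do, sol, la} and column 3 has {do, re, mi, la, ti}, leaving only fa.
Row 5, column 1: row 5 has {do, mi, fa, sol, la, ti} and column 1 has {do, mi, sol, la, ti}, leaving only re.
Row 1, column 1: row 1 has {mi, ti} and column 1 has {do, re, mi, sol, la, ti}, leaving only fa.
Row 1, column 5: row 1 has {mi, fa, ti} and column 5 has {do, sol, la}, leaving only re.
Row 1, column 6: row 1 has {re, mi, fa, ti} and column 6 has {do, mi, fa, la, ti}, leaving only sol.
Row 1, column 2: row 1 has {re, mi, fa, sol, ti} and column 2 has {mi, fa, la}, leaving only do.
Row 1, column 4: row 1 has {do, re, mi, fa, sol, ti} and column 4 has {mi, fa, sol}, leaving only la.
So row 1 reads: fa do ti la re sol mi.

fa do ti la re sol mi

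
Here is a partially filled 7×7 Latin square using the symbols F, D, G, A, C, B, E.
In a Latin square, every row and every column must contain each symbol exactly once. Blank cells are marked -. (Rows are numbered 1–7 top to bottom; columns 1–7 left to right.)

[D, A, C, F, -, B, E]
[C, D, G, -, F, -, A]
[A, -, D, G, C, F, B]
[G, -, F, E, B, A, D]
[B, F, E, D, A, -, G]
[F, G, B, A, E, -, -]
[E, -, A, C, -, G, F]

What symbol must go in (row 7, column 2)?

B

Row 7 already has {F, G, A, C, E} and column 2 already has {F, D, G, A}, so row 7, column 2 must be B.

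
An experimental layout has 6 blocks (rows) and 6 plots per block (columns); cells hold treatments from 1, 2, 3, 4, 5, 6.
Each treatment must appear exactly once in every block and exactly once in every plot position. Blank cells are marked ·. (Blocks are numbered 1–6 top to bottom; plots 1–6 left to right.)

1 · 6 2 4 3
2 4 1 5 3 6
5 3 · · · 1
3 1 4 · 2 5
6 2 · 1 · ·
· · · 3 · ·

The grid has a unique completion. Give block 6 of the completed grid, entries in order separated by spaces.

4 6 5 3 1 2

Block 6, plot 1: block 6 has {3} and plot 1 has {1, 2, 3, 5, 6}, leaving only 4.
Block 6, plot 6: block 6 has {3, 4} and plot 6 has {1, 3, 5, 6}, leaving only 2.
Block 6, plot 3: block 6 has {2, 3, 4} and plot 3 has {1, 4, 6}, leaving only 5.
Block 6, plot 2: block 6 has {2, 3, 4, 5} and plot 2 has {1, 2, 3, 4}, leaving only 6.
Block 6, plot 5: block 6 has {2, 3, 4, 5, 6} and plot 5 has {2, 3, 4}, leaving only 1.
So block 6 reads: 4 6 5 3 1 2.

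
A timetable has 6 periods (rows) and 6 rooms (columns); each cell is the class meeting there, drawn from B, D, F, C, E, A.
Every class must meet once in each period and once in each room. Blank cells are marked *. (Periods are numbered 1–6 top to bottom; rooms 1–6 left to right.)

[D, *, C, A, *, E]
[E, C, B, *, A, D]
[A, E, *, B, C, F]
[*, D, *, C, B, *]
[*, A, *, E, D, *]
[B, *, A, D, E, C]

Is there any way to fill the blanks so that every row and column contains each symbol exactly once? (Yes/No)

Yes

No period or room among the givens repeats a symbol, and propagating forced cells runs into no contradiction.
One valid completion exists (for instance, D B C A F E / E C B F A D / A E D B C F / F D E C B A / C A F E D B / B F A D E C).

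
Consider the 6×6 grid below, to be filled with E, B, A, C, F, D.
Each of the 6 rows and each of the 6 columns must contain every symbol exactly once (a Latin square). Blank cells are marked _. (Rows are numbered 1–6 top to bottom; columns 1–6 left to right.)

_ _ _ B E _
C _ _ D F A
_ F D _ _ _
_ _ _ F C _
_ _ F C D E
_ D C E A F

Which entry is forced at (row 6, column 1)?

Row 6 already has {E, A, C, F, D} and column 1 already has {C}, so row 6, column 1 must be B.

B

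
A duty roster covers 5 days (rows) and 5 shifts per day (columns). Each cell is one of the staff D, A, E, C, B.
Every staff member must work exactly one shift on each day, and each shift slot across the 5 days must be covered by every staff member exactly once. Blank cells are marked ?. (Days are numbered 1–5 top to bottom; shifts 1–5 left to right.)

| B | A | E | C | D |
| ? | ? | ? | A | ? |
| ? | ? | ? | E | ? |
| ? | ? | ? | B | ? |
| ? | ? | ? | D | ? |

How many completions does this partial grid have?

Day 2, shift 1: eliminating its day and shift leaves {D, E, C}.
Day 2, shift 2: eliminating its day and shift leaves {D, E, C, B}.
Day 2, shift 3: eliminating its day and shift leaves {D, C, B}.
Day 2, shift 5: eliminating its day and shift leaves {E, C, B}.
Day 3, shift 1: eliminating its day and shift leaves {D, A, C}.
Day 3, shift 2: eliminating its day and shift leaves {D, C, B}.
Day 3, shift 3: eliminating its day and shift leaves {D, A, C, B}.
Day 3, shift 5: eliminating its day and shift leaves {A, C, B}.
Day 4, shift 1: eliminating its day and shift leaves {D, A, E, C}.
Day 4, shift 2: eliminating its day and shift leaves {D, E, C}.
Day 4, shift 3: eliminating its day and shift leaves {D, A, C}.
Day 4, shift 5: eliminating its day and shift leaves {A, E, C}.
Day 5, shift 1: eliminating its day and shift leaves {A, E, C}.
Day 5, shift 2: eliminating its day and shift leaves {E, C, B}.
Day 5, shift 3: eliminating its day and shift leaves {A, C, B}.
Day 5, shift 5: eliminating its day and shift leaves {A, E, C, B}.
Enumerating the assignments across these blanks that avoid any day or shift repeat gives 56 completions.

56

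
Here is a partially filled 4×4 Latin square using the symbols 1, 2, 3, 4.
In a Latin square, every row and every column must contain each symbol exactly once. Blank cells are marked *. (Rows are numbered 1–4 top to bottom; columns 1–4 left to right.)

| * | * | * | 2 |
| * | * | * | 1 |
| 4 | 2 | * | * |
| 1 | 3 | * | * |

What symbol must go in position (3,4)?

Row 3 already has {2, 4} and column 4 already has {1, 2}, so row 3, column 4 must be 3.

3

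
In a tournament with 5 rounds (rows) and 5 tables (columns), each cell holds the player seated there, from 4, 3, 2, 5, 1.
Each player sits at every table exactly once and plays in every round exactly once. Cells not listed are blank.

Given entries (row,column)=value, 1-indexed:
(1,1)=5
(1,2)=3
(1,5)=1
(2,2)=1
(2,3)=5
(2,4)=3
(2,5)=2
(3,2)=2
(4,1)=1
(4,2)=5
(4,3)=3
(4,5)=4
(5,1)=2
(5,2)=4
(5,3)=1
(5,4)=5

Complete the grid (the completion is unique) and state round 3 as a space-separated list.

Round 3, table 3: round 3 has {2} and table 3 has {3, 5, 1}, leaving only 4.
Round 3, table 1: round 3 has {4, 2} and table 1 has {2, 5, 1}, leaving only 3.
Round 3, table 4: round 3 has {4, 3, 2} and table 4 has {3, 5}, leaving only 1.
Round 3, table 5: round 3 has {4, 3, 2, 1} and table 5 has {4, 2, 1}, leaving only 5.
So round 3 reads: 3 2 4 1 5.

3 2 4 1 5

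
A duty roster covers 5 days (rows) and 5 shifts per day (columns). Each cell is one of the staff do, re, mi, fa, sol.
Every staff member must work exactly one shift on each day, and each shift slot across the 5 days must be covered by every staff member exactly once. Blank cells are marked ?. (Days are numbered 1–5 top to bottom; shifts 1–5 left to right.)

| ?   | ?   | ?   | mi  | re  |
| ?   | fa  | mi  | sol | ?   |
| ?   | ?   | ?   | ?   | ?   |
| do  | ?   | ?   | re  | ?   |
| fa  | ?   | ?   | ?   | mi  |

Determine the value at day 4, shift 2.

Day 1, shift 1: day 1 has {re, mi} and shift 1 has {do, fa}, leaving only sol.
Day 1, shift 2: day 1 has {re, mi, sol} and shift 2 has {fa}, leaving only do.
Day 1, shift 3: day 1 has {do, re, mi, sol} and shift 3 has {mi}, leaving only fa.
Day 2, shift 1: day 2 has {mi, fa, sol} and shift 1 has {do, fa, sol}, leaving only re.
Day 2, shift 5: day 2 has {re, mi, fa, sol} and shift 5 has {re, mi}, leaving only do.
Day 3, shift 1: day 3 has {} and shift 1 has {do, re, fa, sol}, leaving only mi.
Day 4, shift 3: day 4 has {do, re} and shift 3 has {mi, fa}, leaving only sol.
Day 4 already has {do, re, sol} and shift 2 already has {do, fa}, so day 4, shift 2 must be mi.

mi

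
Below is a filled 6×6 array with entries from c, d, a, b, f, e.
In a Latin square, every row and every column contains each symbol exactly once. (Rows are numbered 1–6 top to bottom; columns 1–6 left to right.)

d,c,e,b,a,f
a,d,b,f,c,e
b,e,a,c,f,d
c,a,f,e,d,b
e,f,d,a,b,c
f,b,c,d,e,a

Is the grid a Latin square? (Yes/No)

Each row is a permutation of the 6 symbols, and so is each column.

Yes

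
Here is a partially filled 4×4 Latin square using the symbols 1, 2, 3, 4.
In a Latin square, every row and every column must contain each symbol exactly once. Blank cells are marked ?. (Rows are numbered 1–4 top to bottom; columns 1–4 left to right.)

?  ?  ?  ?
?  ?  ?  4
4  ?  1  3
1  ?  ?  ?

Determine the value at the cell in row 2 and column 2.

Row 3, column 2: row 3 has {1, 3, 4} and column 2 has {}, leaving only 2.
Row 4, column 4: row 4 has {1} and column 4 has {3, 4}, leaving only 2.
Row 1, column 4: row 1 has {} and column 4 has {2, 3, 4}, leaving only 1.
Row 2, column 2 is narrowed to {1, 3}.
If it were 3, then row 4, column 2 would be left with no valid symbol.
So row 2, column 2 must be 1.

1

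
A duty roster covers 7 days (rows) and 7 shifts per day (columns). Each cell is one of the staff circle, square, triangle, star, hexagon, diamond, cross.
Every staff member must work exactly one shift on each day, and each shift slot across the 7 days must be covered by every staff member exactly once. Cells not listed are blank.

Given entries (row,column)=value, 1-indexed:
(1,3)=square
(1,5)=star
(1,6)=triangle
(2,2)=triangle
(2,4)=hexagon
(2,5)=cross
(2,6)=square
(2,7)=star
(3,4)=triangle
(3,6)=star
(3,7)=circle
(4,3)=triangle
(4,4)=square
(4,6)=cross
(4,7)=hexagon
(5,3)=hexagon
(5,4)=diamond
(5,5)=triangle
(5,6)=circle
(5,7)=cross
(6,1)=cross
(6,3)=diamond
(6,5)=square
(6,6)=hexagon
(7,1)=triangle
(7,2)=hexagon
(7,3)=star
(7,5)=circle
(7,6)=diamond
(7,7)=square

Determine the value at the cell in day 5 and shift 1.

Day 1, shift 7: day 1 has {square, triangle, star} and shift 7 has {circle, square, star, hexagon, cross}, leaving only diamond.
Day 2, shift 3: day 2 has {square, triangle, star, hexagon, cross} and shift 3 has {square, triangle, star, hexagon, diamond}, leaving only circle.
Day 2, shift 1: day 2 has {circle, square, triangle, star, hexagon, cross} and shift 1 has {triangle, cross}, leaving only diamond.
Day 3, shift 3: day 3 has {circle, triangle, star} and shift 3 has {circle, square, triangle, star, hexagon, diamond}, leaving only cross.
Day 4, shift 5: day 4 has {square, triangle, hexagon, cross} and shift 5 has {circle, square, triangle, star, cross}, leaving only diamond.
Day 3, shift 5: day 3 has {circle, triangle, star, cross} and shift 5 has {circle, square, triangle, star, diamond, cross}, leaving only hexagon.
Day 3, shift 1: day 3 has {circle, triangle, star, hexagon, cross} and shift 1 has {triangle, diamond, cross}, leaving only square.
Day 5 already has {circle, triangle, hexagon, diamond, cross} and shift 1 already has {square, triangle, diamond, cross}, so day 5, shift 1 must be star.

star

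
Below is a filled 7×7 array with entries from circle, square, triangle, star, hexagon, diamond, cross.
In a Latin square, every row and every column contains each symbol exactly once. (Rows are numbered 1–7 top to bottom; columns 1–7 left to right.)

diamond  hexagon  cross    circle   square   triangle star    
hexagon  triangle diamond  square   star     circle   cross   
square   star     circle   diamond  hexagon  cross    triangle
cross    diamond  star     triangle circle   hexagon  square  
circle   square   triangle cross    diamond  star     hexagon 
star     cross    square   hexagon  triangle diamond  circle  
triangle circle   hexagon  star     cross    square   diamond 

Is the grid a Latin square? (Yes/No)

Yes

Each row is a permutation of the 7 symbols, and so is each column.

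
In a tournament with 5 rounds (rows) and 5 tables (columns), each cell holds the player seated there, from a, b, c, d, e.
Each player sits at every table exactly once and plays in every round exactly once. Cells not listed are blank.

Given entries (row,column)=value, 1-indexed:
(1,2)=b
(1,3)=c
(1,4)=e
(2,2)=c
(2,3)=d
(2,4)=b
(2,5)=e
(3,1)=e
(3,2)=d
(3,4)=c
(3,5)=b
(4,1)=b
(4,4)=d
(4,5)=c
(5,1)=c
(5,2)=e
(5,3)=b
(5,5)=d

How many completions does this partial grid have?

Round 1, table 1: eliminating its round and table leaves {a, d}.
Round 1, table 5: eliminating its round and table leaves {a}.
Round 2, table 1: eliminating its round and table leaves {a}.
Round 3, table 3: eliminating its round and table leaves {a}.
Round 4, table 2: eliminating its round and table leaves {a}.
Round 4, table 3: eliminating its round and table leaves {a, e}.
Round 5, table 4: eliminating its round and table leaves {a}.
Only one assignment across all blanks avoids any round or table repeat, giving 1 completion.

1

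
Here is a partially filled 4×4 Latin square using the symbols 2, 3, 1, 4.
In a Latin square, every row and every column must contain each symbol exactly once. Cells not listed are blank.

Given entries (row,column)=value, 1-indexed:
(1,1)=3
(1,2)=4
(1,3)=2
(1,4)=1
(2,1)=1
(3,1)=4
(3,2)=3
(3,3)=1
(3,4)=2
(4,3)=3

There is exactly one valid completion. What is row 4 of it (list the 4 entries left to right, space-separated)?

Row 4, column 1: row 4 has {3} and column 1 has {3, 1, 4}, leaving only 2.
Row 4, column 2: row 4 has {2, 3} and column 2 has {3, 4}, leaving only 1.
Row 4, column 4: row 4 has {2, 3, 1} and column 4 has {2, 1}, leaving only 4.
So row 4 reads: 2 1 3 4.

2 1 3 4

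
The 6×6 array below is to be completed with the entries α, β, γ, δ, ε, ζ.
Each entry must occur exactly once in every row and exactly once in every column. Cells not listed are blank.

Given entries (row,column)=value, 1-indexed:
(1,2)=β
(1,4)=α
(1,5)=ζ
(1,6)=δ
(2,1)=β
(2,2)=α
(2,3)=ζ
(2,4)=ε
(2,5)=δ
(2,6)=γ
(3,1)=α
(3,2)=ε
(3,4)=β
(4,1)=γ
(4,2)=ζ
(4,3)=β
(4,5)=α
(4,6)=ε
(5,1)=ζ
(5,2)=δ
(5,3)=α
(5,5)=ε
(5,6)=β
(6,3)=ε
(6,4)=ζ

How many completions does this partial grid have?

1

Row 1, column 1: eliminating its row and column leaves {ε}.
Row 1, column 3: eliminating its row and column leaves {γ}.
Row 3, column 3: eliminating its row and column leaves {γ, δ}.
Row 3, column 5: eliminating its row and column leaves {γ}.
Row 3, column 6: eliminating its row and column leaves {ζ}.
Row 4, column 4: eliminating its row and column leaves {δ}.
Row 5, column 4: eliminating its row and column leaves {γ}.
Row 6, column 1: eliminating its row and column leaves {δ}.
Row 6, column 2: eliminating its row and column leaves {γ}.
Row 6, column 5: eliminating its row and column leaves {β, γ}.
Row 6, column 6: eliminating its row and column leaves {α}.
Only one assignment across all blanks avoids any row or column repeat, giving 1 completion.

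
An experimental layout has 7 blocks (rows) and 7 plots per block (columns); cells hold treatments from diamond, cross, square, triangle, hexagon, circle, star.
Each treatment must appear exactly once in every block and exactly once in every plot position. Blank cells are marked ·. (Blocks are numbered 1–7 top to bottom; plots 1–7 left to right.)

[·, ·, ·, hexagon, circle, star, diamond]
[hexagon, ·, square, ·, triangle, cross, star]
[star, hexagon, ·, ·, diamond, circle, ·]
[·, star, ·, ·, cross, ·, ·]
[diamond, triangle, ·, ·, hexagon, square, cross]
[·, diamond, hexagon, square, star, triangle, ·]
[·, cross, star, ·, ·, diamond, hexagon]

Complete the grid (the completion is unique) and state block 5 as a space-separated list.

Block 5, plot 3: block 5 has {diamond, cross, square, triangle, hexagon} and plot 3 has {square, hexagon, star}, leaving only circle.
Block 5, plot 4: block 5 has {diamond, cross, square, triangle, hexagon, circle} and plot 4 has {square, hexagon}, leaving only star.
So block 5 reads: diamond triangle circle star hexagon square cross.

diamond triangle circle star hexagon square cross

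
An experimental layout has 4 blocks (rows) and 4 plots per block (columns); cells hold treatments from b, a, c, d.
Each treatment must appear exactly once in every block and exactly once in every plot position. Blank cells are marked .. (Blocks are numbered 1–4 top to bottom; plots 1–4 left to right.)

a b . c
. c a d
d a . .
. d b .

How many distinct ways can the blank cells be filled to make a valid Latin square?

1

Block 1, plot 3: eliminating its block and plot leaves {d}.
Block 2, plot 1: eliminating its block and plot leaves {b}.
Block 3, plot 3: eliminating its block and plot leaves {c}.
Block 3, plot 4: eliminating its block and plot leaves {b}.
Block 4, plot 1: eliminating its block and plot leaves {c}.
Block 4, plot 4: eliminating its block and plot leaves {a}.
Only one assignment across all blanks avoids any block or plot repeat, giving 1 completion.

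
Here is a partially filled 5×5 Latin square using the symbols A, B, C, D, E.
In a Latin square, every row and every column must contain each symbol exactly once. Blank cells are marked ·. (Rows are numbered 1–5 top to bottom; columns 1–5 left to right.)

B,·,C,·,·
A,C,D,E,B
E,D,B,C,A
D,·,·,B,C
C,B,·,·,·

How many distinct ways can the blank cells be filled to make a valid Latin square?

2

Row 1, column 2: eliminating its row and column leaves {A, E}.
Row 1, column 4: eliminating its row and column leaves {A, D}.
Row 1, column 5: eliminating its row and column leaves {D, E}.
Row 4, column 2: eliminating its row and column leaves {A, E}.
Row 4, column 3: eliminating its row and column leaves {A, E}.
Row 5, column 3: eliminating its row and column leaves {A, E}.
Row 5, column 4: eliminating its row and column leaves {A, D}.
Row 5, column 5: eliminating its row and column leaves {D, E}.
Enumerating the assignments across these blanks that avoid any row or column repeat gives 2 completions.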